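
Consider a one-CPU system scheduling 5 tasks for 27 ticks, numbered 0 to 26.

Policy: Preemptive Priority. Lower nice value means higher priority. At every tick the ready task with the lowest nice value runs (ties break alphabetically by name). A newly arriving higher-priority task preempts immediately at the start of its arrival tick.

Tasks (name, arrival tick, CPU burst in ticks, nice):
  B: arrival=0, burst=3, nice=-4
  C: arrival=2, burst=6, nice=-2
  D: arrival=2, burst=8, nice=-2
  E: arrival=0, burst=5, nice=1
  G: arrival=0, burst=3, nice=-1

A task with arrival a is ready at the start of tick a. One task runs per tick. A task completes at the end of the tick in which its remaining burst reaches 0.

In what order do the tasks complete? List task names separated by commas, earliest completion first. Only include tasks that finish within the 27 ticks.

completion order = B, C, D, G, E

t=0: ready={B,E,G} → run B
t=1: ready={B,E,G} → run B
t=2: ready={B,C,D,E,G} → run B
t=3: ready={C,D,E,G} → run C
t=4: ready={C,D,E,G} → run C
t=5: ready={C,D,E,G} → run C
t=6: ready={C,D,E,G} → run C
t=7: ready={C,D,E,G} → run C
t=8: ready={C,D,E,G} → run C
t=9: ready={D,E,G} → run D
t=10: ready={D,E,G} → run D
t=11: ready={D,E,G} → run D
t=12: ready={D,E,G} → run D
t=13: ready={D,E,G} → run D
t=14: ready={D,E,G} → run D
t=15: ready={D,E,G} → run D
t=16: ready={D,E,G} → run D
t=17: ready={E,G} → run G
t=18: ready={E,G} → run G
t=19: ready={E,G} → run G
t=20: ready={E} → run E
t=21: ready={E} → run E
t=22: ready={E} → run E
t=23: ready={E} → run E
t=24: ready={E} → run E
t=25: (idle)
t=26: (idle)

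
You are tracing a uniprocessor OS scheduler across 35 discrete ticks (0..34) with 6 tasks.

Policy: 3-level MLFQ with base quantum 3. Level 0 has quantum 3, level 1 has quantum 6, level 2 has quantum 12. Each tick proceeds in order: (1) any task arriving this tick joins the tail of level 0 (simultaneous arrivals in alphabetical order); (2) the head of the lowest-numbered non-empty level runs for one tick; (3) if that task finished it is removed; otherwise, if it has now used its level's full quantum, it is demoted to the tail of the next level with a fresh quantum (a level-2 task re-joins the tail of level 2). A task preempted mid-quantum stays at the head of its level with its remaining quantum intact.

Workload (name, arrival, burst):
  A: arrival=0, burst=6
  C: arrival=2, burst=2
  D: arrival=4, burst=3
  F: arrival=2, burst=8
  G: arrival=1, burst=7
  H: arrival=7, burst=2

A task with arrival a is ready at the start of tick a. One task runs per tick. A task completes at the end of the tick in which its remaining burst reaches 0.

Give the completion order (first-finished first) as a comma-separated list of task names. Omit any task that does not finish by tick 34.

completion order = C, D, H, A, G, F

t=0: L0/L1/L2 = A/-/- → run A
t=1: L0/L1/L2 = AG/-/- → run A
t=2: L0/L1/L2 = AGCF/-/- → run A
t=3: L0/L1/L2 = GCF/A/- → run G
t=4: L0/L1/L2 = GCFD/A/- → run G
t=5: L0/L1/L2 = GCFD/A/- → run G
t=6: L0/L1/L2 = CFD/AG/- → run C
t=7: L0/L1/L2 = CFDH/AG/- → run C
t=8: L0/L1/L2 = FDH/AG/- → run F
t=9: L0/L1/L2 = FDH/AG/- → run F
t=10: L0/L1/L2 = FDH/AG/- → run F
t=11: L0/L1/L2 = DH/AGF/- → run D
t=12: L0/L1/L2 = DH/AGF/- → run D
t=13: L0/L1/L2 = DH/AGF/- → run D
t=14: L0/L1/L2 = H/AGF/- → run H
t=15: L0/L1/L2 = H/AGF/- → run H
t=16: L0/L1/L2 = -/AGF/- → run A
t=17: L0/L1/L2 = -/AGF/- → run A
t=18: L0/L1/L2 = -/AGF/- → run A
t=19: L0/L1/L2 = -/GF/- → run G
t=20: L0/L1/L2 = -/GF/- → run G
t=21: L0/L1/L2 = -/GF/- → run G
t=22: L0/L1/L2 = -/GF/- → run G
t=23: L0/L1/L2 = -/F/- → run F
t=24: L0/L1/L2 = -/F/- → run F
t=25: L0/L1/L2 = -/F/- → run F
t=26: L0/L1/L2 = -/F/- → run F
t=27: L0/L1/L2 = -/F/- → run F
t=28: (idle)
t=29: (idle)
t=30: (idle)
t=31: (idle)
t=32: (idle)
t=33: (idle)
t=34: (idle)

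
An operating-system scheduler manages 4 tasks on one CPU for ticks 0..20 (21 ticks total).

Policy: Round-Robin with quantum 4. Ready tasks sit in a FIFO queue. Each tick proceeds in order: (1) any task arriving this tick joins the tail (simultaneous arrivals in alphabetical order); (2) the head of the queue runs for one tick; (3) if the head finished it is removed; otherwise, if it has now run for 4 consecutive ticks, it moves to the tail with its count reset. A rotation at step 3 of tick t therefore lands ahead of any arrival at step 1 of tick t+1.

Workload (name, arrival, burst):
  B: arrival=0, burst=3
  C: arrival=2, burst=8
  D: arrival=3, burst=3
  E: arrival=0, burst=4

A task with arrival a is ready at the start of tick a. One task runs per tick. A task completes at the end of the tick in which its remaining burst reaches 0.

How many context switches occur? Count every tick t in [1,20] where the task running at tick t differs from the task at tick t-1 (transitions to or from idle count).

context switches = 5

t=0: queue=[B,E] q_used=0 → run B
t=1: queue=[B,E] q_used=1 → run B
t=2: queue=[B,E,C] q_used=2 → run B
t=3: queue=[E,C,D] q_used=0 → run E
t=4: queue=[E,C,D] q_used=1 → run E
t=5: queue=[E,C,D] q_used=2 → run E
t=6: queue=[E,C,D] q_used=3 → run E
t=7: queue=[C,D] q_used=0 → run C
t=8: queue=[C,D] q_used=1 → run C
t=9: queue=[C,D] q_used=2 → run C
t=10: queue=[C,D] q_used=3 → run C
t=11: queue=[D,C] q_used=0 → run D
t=12: queue=[D,C] q_used=1 → run D
t=13: queue=[D,C] q_used=2 → run D
t=14: queue=[C] q_used=0 → run C
t=15: queue=[C] q_used=1 → run C
t=16: queue=[C] q_used=2 → run C
t=17: queue=[C] q_used=3 → run C
t=18: (idle)
t=19: (idle)
t=20: (idle)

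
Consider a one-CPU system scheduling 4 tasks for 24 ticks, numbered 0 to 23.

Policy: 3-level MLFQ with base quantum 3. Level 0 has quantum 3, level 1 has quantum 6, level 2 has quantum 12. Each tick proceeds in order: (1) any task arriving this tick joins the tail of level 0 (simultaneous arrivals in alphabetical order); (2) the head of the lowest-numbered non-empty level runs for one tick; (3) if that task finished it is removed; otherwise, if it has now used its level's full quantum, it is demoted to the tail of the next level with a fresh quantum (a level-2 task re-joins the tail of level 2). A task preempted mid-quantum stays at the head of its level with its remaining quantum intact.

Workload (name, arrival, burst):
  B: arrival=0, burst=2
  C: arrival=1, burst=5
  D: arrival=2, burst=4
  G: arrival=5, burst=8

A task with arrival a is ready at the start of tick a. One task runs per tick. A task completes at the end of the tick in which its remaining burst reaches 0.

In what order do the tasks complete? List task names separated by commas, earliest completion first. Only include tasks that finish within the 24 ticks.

completion order = B, C, D, G

t=0: L0/L1/L2 = B/-/- → run B
t=1: L0/L1/L2 = BC/-/- → run B
t=2: L0/L1/L2 = CD/-/- → run C
t=3: L0/L1/L2 = CD/-/- → run C
t=4: L0/L1/L2 = CD/-/- → run C
t=5: L0/L1/L2 = DG/C/- → run D
t=6: L0/L1/L2 = DG/C/- → run D
t=7: L0/L1/L2 = DG/C/- → run D
t=8: L0/L1/L2 = G/CD/- → run G
t=9: L0/L1/L2 = G/CD/- → run G
t=10: L0/L1/L2 = G/CD/- → run G
t=11: L0/L1/L2 = -/CDG/- → run C
t=12: L0/L1/L2 = -/CDG/- → run C
t=13: L0/L1/L2 = -/DG/- → run D
t=14: L0/L1/L2 = -/G/- → run G
t=15: L0/L1/L2 = -/G/- → run G
t=16: L0/L1/L2 = -/G/- → run G
t=17: L0/L1/L2 = -/G/- → run G
t=18: L0/L1/L2 = -/G/- → run G
t=19: (idle)
t=20: (idle)
t=21: (idle)
t=22: (idle)
t=23: (idle)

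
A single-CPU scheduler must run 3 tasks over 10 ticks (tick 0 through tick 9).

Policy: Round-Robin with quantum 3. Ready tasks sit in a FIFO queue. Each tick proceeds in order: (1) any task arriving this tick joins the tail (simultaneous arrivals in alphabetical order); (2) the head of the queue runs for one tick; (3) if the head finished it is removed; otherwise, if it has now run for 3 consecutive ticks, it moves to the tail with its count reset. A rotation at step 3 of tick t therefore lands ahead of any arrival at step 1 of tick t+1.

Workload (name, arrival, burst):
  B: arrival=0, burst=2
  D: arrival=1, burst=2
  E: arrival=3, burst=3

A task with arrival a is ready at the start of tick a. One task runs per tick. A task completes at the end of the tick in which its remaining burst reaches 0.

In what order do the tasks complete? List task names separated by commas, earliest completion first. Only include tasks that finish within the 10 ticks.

completion order = B, D, E

t=0: queue=[B] q_used=0 → run B
t=1: queue=[B,D] q_used=1 → run B
t=2: queue=[D] q_used=0 → run D
t=3: queue=[D,E] q_used=1 → run D
t=4: queue=[E] q_used=0 → run E
t=5: queue=[E] q_used=1 → run E
t=6: queue=[E] q_used=2 → run E
t=7: (idle)
t=8: (idle)
t=9: (idle)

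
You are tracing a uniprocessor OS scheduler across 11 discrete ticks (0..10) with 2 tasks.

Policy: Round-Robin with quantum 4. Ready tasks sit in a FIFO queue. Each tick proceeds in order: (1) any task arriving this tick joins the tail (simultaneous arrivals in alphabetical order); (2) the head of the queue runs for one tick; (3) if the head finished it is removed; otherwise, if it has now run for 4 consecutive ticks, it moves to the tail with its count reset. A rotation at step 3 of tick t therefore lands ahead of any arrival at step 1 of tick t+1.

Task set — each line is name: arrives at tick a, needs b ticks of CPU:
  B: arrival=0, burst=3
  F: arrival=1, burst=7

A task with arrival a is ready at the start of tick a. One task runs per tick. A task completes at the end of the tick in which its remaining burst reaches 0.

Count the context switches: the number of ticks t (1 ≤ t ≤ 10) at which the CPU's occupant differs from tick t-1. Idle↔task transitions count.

t=0: queue=[B] q_used=0 → run B
t=1: queue=[B,F] q_used=1 → run B
t=2: queue=[B,F] q_used=2 → run B
t=3: queue=[F] q_used=0 → run F
t=4: queue=[F] q_used=1 → run F
t=5: queue=[F] q_used=2 → run F
t=6: queue=[F] q_used=3 → run F
t=7: queue=[F] q_used=0 → run F
t=8: queue=[F] q_used=1 → run F
t=9: queue=[F] q_used=2 → run F
t=10: (idle)

context switches = 2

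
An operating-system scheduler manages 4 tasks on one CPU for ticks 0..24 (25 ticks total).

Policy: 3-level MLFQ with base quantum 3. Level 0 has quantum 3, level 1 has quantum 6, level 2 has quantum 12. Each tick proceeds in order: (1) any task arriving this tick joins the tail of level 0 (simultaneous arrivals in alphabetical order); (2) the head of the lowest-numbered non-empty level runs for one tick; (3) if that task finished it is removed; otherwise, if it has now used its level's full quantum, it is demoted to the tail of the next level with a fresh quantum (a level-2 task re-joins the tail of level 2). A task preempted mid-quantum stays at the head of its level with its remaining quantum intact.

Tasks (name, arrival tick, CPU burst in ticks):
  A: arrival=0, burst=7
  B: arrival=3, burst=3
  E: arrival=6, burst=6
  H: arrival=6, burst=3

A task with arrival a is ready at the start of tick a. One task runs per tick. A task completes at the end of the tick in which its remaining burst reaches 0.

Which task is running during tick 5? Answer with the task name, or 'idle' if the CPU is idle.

t=0: L0/L1/L2 = A/-/- → run A
t=1: L0/L1/L2 = A/-/- → run A
t=2: L0/L1/L2 = A/-/- → run A
t=3: L0/L1/L2 = B/A/- → run B
t=4: L0/L1/L2 = B/A/- → run B
t=5: L0/L1/L2 = B/A/- → run B
t=6: L0/L1/L2 = EH/A/- → run E
t=7: L0/L1/L2 = EH/A/- → run E
t=8: L0/L1/L2 = EH/A/- → run E
t=9: L0/L1/L2 = H/AE/- → run H
t=10: L0/L1/L2 = H/AE/- → run H
t=11: L0/L1/L2 = H/AE/- → run H
t=12: L0/L1/L2 = -/AE/- → run A
t=13: L0/L1/L2 = -/AE/- → run A
t=14: L0/L1/L2 = -/AE/- → run A
t=15: L0/L1/L2 = -/AE/- → run A
t=16: L0/L1/L2 = -/E/- → run E
t=17: L0/L1/L2 = -/E/- → run E
t=18: L0/L1/L2 = -/E/- → run E
t=19: (idle)
t=20: (idle)
t=21: (idle)
t=22: (idle)
t=23: (idle)
t=24: (idle)

running at tick 5 = B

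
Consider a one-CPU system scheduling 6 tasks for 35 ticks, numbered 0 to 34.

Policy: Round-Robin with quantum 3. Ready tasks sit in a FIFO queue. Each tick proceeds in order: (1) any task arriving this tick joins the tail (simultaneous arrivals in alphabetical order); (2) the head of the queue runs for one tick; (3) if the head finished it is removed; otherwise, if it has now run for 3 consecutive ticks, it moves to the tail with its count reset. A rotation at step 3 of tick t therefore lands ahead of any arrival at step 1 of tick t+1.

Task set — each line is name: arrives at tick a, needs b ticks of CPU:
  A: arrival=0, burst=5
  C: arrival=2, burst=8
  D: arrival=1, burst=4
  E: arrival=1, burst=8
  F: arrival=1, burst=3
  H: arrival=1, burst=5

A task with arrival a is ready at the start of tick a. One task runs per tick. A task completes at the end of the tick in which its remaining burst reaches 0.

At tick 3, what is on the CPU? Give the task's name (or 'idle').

running at tick 3 = D

t=0: queue=[A] q_used=0 → run A
t=1: queue=[A,D,E,F,H] q_used=1 → run A
t=2: queue=[A,D,E,F,H,C] q_used=2 → run A
t=3: queue=[D,E,F,H,C,A] q_used=0 → run D
t=4: queue=[D,E,F,H,C,A] q_used=1 → run D
t=5: queue=[D,E,F,H,C,A] q_used=2 → run D
t=6: queue=[E,F,H,C,A,D] q_used=0 → run E
t=7: queue=[E,F,H,C,A,D] q_used=1 → run E
t=8: queue=[E,F,H,C,A,D] q_used=2 → run E
t=9: queue=[F,H,C,A,D,E] q_used=0 → run F
t=10: queue=[F,H,C,A,D,E] q_used=1 → run F
t=11: queue=[F,H,C,A,D,E] q_used=2 → run F
t=12: queue=[H,C,A,D,E] q_used=0 → run H
t=13: queue=[H,C,A,D,E] q_used=1 → run H
t=14: queue=[H,C,A,D,E] q_used=2 → run H
t=15: queue=[C,A,D,E,H] q_used=0 → run C
t=16: queue=[C,A,D,E,H] q_used=1 → run C
t=17: queue=[C,A,D,E,H] q_used=2 → run C
t=18: queue=[A,D,E,H,C] q_used=0 → run A
t=19: queue=[A,D,E,H,C] q_used=1 → run A
t=20: queue=[D,E,H,C] q_used=0 → run D
t=21: queue=[E,H,C] q_used=0 → run E
t=22: queue=[E,H,C] q_used=1 → run E
t=23: queue=[E,H,C] q_used=2 → run E
t=24: queue=[H,C,E] q_used=0 → run H
t=25: queue=[H,C,E] q_used=1 → run H
t=26: queue=[C,E] q_used=0 → run C
t=27: queue=[C,E] q_used=1 → run C
t=28: queue=[C,E] q_used=2 → run C
t=29: queue=[E,C] q_used=0 → run E
t=30: queue=[E,C] q_used=1 → run E
t=31: queue=[C] q_used=0 → run C
t=32: queue=[C] q_used=1 → run C
t=33: (idle)
t=34: (idle)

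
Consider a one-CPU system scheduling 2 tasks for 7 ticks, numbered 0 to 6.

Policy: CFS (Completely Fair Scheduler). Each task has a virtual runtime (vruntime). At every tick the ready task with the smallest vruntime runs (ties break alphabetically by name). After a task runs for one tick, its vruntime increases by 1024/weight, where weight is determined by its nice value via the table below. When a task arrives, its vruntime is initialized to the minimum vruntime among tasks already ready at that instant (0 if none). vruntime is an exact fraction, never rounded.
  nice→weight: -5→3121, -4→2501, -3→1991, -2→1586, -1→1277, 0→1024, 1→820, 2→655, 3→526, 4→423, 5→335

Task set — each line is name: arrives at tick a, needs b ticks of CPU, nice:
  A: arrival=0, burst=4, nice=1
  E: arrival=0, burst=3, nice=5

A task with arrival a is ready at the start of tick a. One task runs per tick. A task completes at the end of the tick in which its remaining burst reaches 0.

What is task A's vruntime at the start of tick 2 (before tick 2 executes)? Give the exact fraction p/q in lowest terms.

vruntime(A, start of tick 2) = 256/205

t=0: vr[A=0 E=0] → run A
t=1: vr[A=256/205 E=0] → run E
t=2: vr[A=256/205 E=1024/335] → run A
t=3: vr[A=512/205 E=1024/335] → run A
t=4: vr[A=768/205 E=1024/335] → run E
t=5: vr[A=768/205 E=2048/335] → run A
t=6: vr[E=2048/335] → run E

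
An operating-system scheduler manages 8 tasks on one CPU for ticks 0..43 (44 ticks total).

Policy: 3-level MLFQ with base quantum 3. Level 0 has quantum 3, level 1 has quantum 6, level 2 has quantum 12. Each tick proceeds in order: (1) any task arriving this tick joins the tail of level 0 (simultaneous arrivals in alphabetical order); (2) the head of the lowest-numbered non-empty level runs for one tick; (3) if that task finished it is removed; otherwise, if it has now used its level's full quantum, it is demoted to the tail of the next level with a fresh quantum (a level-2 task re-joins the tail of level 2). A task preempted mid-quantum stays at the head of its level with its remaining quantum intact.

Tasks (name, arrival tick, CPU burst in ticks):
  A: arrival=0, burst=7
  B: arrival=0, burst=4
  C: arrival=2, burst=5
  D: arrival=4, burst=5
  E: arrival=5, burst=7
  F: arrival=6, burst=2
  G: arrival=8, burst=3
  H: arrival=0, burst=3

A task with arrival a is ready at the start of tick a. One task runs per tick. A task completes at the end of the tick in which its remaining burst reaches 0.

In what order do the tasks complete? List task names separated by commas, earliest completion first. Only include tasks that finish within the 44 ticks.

completion order = H, F, G, A, B, C, D, E

t=0: L0/L1/L2 = ABH/-/- → run A
t=1: L0/L1/L2 = ABH/-/- → run A
t=2: L0/L1/L2 = ABHC/-/- → run A
t=3: L0/L1/L2 = BHC/A/- → run B
t=4: L0/L1/L2 = BHCD/A/- → run B
t=5: L0/L1/L2 = BHCDE/A/- → run B
t=6: L0/L1/L2 = HCDEF/AB/- → run H
t=7: L0/L1/L2 = HCDEF/AB/- → run H
t=8: L0/L1/L2 = HCDEFG/AB/- → run H
t=9: L0/L1/L2 = CDEFG/AB/- → run C
t=10: L0/L1/L2 = CDEFG/AB/- → run C
t=11: L0/L1/L2 = CDEFG/AB/- → run C
t=12: L0/L1/L2 = DEFG/ABC/- → run D
t=13: L0/L1/L2 = DEFG/ABC/- → run D
t=14: L0/L1/L2 = DEFG/ABC/- → run D
t=15: L0/L1/L2 = EFG/ABCD/- → run E
t=16: L0/L1/L2 = EFG/ABCD/- → run E
t=17: L0/L1/L2 = EFG/ABCD/- → run E
t=18: L0/L1/L2 = FG/ABCDE/- → run F
t=19: L0/L1/L2 = FG/ABCDE/- → run F
t=20: L0/L1/L2 = G/ABCDE/- → run G
t=21: L0/L1/L2 = G/ABCDE/- → run G
t=22: L0/L1/L2 = G/ABCDE/- → run G
t=23: L0/L1/L2 = -/ABCDE/- → run A
t=24: L0/L1/L2 = -/ABCDE/- → run A
t=25: L0/L1/L2 = -/ABCDE/- → run A
t=26: L0/L1/L2 = -/ABCDE/- → run A
t=27: L0/L1/L2 = -/BCDE/- → run B
t=28: L0/L1/L2 = -/CDE/- → run C
t=29: L0/L1/L2 = -/CDE/- → run C
t=30: L0/L1/L2 = -/DE/- → run D
t=31: L0/L1/L2 = -/DE/- → run D
t=32: L0/L1/L2 = -/E/- → run E
t=33: L0/L1/L2 = -/E/- → run E
t=34: L0/L1/L2 = -/E/- → run E
t=35: L0/L1/L2 = -/E/- → run E
t=36: (idle)
t=37: (idle)
t=38: (idle)
t=39: (idle)
t=40: (idle)
t=41: (idle)
t=42: (idle)
t=43: (idle)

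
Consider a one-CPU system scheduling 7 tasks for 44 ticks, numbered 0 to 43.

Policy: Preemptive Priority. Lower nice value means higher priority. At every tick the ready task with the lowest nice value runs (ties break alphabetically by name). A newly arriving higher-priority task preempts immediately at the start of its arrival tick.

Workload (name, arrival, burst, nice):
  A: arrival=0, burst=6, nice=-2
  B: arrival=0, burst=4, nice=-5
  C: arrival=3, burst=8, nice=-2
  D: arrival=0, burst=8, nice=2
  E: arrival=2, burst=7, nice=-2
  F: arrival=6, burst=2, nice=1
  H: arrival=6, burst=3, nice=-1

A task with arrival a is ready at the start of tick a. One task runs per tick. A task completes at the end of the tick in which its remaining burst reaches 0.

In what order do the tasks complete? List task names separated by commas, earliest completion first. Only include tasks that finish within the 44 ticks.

completion order = B, A, C, E, H, F, D

t=0: ready={A,B,D} → run B
t=1: ready={A,B,D} → run B
t=2: ready={A,B,D,E} → run B
t=3: ready={A,B,C,D,E} → run B
t=4: ready={A,C,D,E} → run A
t=5: ready={A,C,D,E} → run A
t=6: ready={A,C,D,E,F,H} → run A
t=7: ready={A,C,D,E,F,H} → run A
t=8: ready={A,C,D,E,F,H} → run A
t=9: ready={A,C,D,E,F,H} → run A
t=10: ready={C,D,E,F,H} → run C
t=11: ready={C,D,E,F,H} → run C
t=12: ready={C,D,E,F,H} → run C
t=13: ready={C,D,E,F,H} → run C
t=14: ready={C,D,E,F,H} → run C
t=15: ready={C,D,E,F,H} → run C
t=16: ready={C,D,E,F,H} → run C
t=17: ready={C,D,E,F,H} → run C
t=18: ready={D,E,F,H} → run E
t=19: ready={D,E,F,H} → run E
t=20: ready={D,E,F,H} → run E
t=21: ready={D,E,F,H} → run E
t=22: ready={D,E,F,H} → run E
t=23: ready={D,E,F,H} → run E
t=24: ready={D,E,F,H} → run E
t=25: ready={D,F,H} → run H
t=26: ready={D,F,H} → run H
t=27: ready={D,F,H} → run H
t=28: ready={D,F} → run F
t=29: ready={D,F} → run F
t=30: ready={D} → run D
t=31: ready={D} → run D
t=32: ready={D} → run D
t=33: ready={D} → run D
t=34: ready={D} → run D
t=35: ready={D} → run D
t=36: ready={D} → run D
t=37: ready={D} → run D
t=38: (idle)
t=39: (idle)
t=40: (idle)
t=41: (idle)
t=42: (idle)
t=43: (idle)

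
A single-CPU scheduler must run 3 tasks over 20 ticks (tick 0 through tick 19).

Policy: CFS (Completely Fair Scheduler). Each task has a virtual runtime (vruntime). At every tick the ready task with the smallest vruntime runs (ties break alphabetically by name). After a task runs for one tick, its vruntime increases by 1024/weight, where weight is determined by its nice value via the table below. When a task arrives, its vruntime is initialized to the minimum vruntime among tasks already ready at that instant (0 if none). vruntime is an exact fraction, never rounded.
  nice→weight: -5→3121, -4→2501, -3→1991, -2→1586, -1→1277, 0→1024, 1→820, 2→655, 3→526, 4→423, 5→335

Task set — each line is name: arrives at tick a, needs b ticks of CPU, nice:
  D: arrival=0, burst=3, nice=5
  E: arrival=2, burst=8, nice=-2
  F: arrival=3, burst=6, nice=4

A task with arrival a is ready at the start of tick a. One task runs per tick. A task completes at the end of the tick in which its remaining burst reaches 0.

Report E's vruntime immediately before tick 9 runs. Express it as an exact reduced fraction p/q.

t=0: vr[D=0] → run D
t=1: vr[D=1024/335] → run D
t=2: vr[D=2048/335 E=2048/335] → run D
t=3: vr[E=2048/335 F=2048/335] → run E
t=4: vr[E=1795584/265655 F=2048/335] → run F
t=5: vr[E=1795584/265655 F=1209344/141705] → run E
t=6: vr[E=1967104/265655 F=1209344/141705] → run E
t=7: vr[E=2138624/265655 F=1209344/141705] → run E
t=8: vr[E=2310144/265655 F=1209344/141705] → run F
t=9: vr[E=2310144/265655 F=1552384/141705] → run E
t=10: vr[E=2481664/265655 F=1552384/141705] → run E
t=11: vr[E=2653184/265655 F=1552384/141705] → run E
t=12: vr[E=2824704/265655 F=1552384/141705] → run E
t=13: vr[F=1552384/141705] → run F
t=14: vr[F=631808/47235] → run F
t=15: vr[F=2238464/141705] → run F
t=16: vr[F=2581504/141705] → run F
t=17: (idle)
t=18: (idle)
t=19: (idle)

vruntime(E, start of tick 9) = 2310144/265655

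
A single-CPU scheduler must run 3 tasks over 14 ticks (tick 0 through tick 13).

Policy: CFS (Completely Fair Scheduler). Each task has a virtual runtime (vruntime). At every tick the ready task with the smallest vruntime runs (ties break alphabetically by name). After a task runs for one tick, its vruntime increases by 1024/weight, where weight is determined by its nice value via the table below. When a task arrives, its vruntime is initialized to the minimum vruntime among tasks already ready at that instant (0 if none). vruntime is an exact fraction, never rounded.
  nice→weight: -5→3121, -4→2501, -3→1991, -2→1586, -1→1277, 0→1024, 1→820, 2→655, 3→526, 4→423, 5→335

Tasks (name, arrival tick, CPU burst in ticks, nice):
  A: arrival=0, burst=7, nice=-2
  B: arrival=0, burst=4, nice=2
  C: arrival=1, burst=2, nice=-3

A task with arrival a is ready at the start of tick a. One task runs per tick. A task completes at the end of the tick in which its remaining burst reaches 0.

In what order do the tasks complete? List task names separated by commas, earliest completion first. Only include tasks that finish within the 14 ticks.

t=0: vr[A=0 B=0] → run A
t=1: vr[A=512/793 B=0 C=0] → run B
t=2: vr[A=512/793 B=1024/655 C=0] → run C
t=3: vr[A=512/793 B=1024/655 C=1024/1991] → run C
t=4: vr[A=512/793 B=1024/655] → run A
t=5: vr[A=1024/793 B=1024/655] → run A
t=6: vr[A=1536/793 B=1024/655] → run B
t=7: vr[A=1536/793 B=2048/655] → run A
t=8: vr[A=2048/793 B=2048/655] → run A
t=9: vr[A=2560/793 B=2048/655] → run B
t=10: vr[A=2560/793 B=3072/655] → run A
t=11: vr[A=3072/793 B=3072/655] → run A
t=12: vr[B=3072/655] → run B
t=13: (idle)

completion order = C, A, B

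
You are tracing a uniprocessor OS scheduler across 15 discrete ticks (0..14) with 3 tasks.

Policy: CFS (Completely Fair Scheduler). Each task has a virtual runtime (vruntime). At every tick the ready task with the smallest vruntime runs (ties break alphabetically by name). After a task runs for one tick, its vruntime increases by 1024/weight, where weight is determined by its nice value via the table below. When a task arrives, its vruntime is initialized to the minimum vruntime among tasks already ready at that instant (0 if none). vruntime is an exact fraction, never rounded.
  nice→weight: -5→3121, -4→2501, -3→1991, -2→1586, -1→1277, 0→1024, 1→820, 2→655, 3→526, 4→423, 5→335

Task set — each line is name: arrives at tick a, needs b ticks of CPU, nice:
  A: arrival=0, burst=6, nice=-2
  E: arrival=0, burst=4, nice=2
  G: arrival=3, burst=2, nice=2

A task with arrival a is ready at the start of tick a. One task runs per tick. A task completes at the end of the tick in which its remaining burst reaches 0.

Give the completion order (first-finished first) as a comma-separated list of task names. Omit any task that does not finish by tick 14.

completion order = G, A, E

t=0: vr[A=0 E=0] → run A
t=1: vr[A=512/793 E=0] → run E
t=2: vr[A=512/793 E=1024/655] → run A
t=3: vr[A=1024/793 E=1024/655 G=1024/793] → run A
t=4: vr[A=1536/793 E=1024/655 G=1024/793] → run G
t=5: vr[A=1536/793 E=1024/655 G=1482752/519415] → run E
t=6: vr[A=1536/793 E=2048/655 G=1482752/519415] → run A
t=7: vr[A=2048/793 E=2048/655 G=1482752/519415] → run A
t=8: vr[A=2560/793 E=2048/655 G=1482752/519415] → run G
t=9: vr[A=2560/793 E=2048/655] → run E
t=10: vr[A=2560/793 E=3072/655] → run A
t=11: vr[E=3072/655] → run E
t=12: (idle)
t=13: (idle)
t=14: (idle)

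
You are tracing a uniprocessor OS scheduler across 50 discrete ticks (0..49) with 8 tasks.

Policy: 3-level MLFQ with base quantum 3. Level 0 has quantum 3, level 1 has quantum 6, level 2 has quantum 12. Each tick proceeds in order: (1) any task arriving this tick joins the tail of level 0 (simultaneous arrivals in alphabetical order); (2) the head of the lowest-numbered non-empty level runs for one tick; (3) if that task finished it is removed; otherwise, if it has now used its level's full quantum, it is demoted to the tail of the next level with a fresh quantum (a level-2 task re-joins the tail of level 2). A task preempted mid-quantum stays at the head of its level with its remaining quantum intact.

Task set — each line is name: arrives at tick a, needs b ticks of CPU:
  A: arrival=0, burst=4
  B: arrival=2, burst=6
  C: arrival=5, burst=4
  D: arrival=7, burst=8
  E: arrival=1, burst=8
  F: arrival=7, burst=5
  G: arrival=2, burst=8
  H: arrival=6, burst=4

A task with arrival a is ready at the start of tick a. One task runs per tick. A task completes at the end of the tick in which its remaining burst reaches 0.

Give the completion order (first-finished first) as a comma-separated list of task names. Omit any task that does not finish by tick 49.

completion order = A, E, B, G, C, H, D, F

t=0: L0/L1/L2 = A/-/- → run A
t=1: L0/L1/L2 = AE/-/- → run A
t=2: L0/L1/L2 = AEBG/-/- → run A
t=3: L0/L1/L2 = EBG/A/- → run E
t=4: L0/L1/L2 = EBG/A/- → run E
t=5: L0/L1/L2 = EBGC/A/- → run E
t=6: L0/L1/L2 = BGCH/AE/- → run B
t=7: L0/L1/L2 = BGCHDF/AE/- → run B
t=8: L0/L1/L2 = BGCHDF/AE/- → run B
t=9: L0/L1/L2 = GCHDF/AEB/- → run G
t=10: L0/L1/L2 = GCHDF/AEB/- → run G
t=11: L0/L1/L2 = GCHDF/AEB/- → run G
t=12: L0/L1/L2 = CHDF/AEBG/- → run C
t=13: L0/L1/L2 = CHDF/AEBG/- → run C
t=14: L0/L1/L2 = CHDF/AEBG/- → run C
t=15: L0/L1/L2 = HDF/AEBGC/- → run H
t=16: L0/L1/L2 = HDF/AEBGC/- → run H
t=17: L0/L1/L2 = HDF/AEBGC/- → run H
t=18: L0/L1/L2 = DF/AEBGCH/- → run D
t=19: L0/L1/L2 = DF/AEBGCH/- → run D
t=20: L0/L1/L2 = DF/AEBGCH/- → run D
t=21: L0/L1/L2 = F/AEBGCHD/- → run F
t=22: L0/L1/L2 = F/AEBGCHD/- → run F
t=23: L0/L1/L2 = F/AEBGCHD/- → run F
t=24: L0/L1/L2 = -/AEBGCHDF/- → run A
t=25: L0/L1/L2 = -/EBGCHDF/- → run E
t=26: L0/L1/L2 = -/EBGCHDF/- → run E
t=27: L0/L1/L2 = -/EBGCHDF/- → run E
t=28: L0/L1/L2 = -/EBGCHDF/- → run E
t=29: L0/L1/L2 = -/EBGCHDF/- → run E
t=30: L0/L1/L2 = -/BGCHDF/- → run B
t=31: L0/L1/L2 = -/BGCHDF/- → run B
t=32: L0/L1/L2 = -/BGCHDF/- → run B
t=33: L0/L1/L2 = -/GCHDF/- → run G
t=34: L0/L1/L2 = -/GCHDF/- → run G
t=35: L0/L1/L2 = -/GCHDF/- → run G
t=36: L0/L1/L2 = -/GCHDF/- → run G
t=37: L0/L1/L2 = -/GCHDF/- → run G
t=38: L0/L1/L2 = -/CHDF/- → run C
t=39: L0/L1/L2 = -/HDF/- → run H
t=40: L0/L1/L2 = -/DF/- → run D
t=41: L0/L1/L2 = -/DF/- → run D
t=42: L0/L1/L2 = -/DF/- → run D
t=43: L0/L1/L2 = -/DF/- → run D
t=44: L0/L1/L2 = -/DF/- → run D
t=45: L0/L1/L2 = -/F/- → run F
t=46: L0/L1/L2 = -/F/- → run F
t=47: (idle)
t=48: (idle)
t=49: (idle)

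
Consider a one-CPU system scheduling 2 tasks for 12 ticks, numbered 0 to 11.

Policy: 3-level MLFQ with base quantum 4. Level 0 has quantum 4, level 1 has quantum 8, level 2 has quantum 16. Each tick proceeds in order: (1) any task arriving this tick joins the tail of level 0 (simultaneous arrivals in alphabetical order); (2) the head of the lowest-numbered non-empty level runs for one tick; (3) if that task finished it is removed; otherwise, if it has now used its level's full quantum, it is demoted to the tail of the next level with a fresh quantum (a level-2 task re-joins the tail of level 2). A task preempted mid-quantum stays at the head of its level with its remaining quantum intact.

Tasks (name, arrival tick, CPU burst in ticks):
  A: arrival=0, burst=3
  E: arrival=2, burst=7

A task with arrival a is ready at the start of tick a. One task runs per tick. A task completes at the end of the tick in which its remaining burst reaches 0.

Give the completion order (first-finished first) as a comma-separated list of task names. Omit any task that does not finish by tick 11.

t=0: L0/L1/L2 = A/-/- → run A
t=1: L0/L1/L2 = A/-/- → run A
t=2: L0/L1/L2 = AE/-/- → run A
t=3: L0/L1/L2 = E/-/- → run E
t=4: L0/L1/L2 = E/-/- → run E
t=5: L0/L1/L2 = E/-/- → run E
t=6: L0/L1/L2 = E/-/- → run E
t=7: L0/L1/L2 = -/E/- → run E
t=8: L0/L1/L2 = -/E/- → run E
t=9: L0/L1/L2 = -/E/- → run E
t=10: (idle)
t=11: (idle)

completion order = A, E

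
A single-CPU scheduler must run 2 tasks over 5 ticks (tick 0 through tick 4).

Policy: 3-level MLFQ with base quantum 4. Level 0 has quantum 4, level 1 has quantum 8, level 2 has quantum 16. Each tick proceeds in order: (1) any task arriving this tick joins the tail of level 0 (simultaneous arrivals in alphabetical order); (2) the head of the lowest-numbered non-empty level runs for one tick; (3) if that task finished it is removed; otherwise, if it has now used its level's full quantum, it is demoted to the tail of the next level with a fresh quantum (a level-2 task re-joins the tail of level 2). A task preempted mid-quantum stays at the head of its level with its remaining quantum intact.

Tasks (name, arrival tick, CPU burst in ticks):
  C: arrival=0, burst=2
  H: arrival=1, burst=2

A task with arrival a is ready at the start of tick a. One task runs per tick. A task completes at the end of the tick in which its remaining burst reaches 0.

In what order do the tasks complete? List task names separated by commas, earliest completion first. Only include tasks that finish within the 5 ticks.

t=0: L0/L1/L2 = C/-/- → run C
t=1: L0/L1/L2 = CH/-/- → run C
t=2: L0/L1/L2 = H/-/- → run H
t=3: L0/L1/L2 = H/-/- → run H
t=4: (idle)

completion order = C, H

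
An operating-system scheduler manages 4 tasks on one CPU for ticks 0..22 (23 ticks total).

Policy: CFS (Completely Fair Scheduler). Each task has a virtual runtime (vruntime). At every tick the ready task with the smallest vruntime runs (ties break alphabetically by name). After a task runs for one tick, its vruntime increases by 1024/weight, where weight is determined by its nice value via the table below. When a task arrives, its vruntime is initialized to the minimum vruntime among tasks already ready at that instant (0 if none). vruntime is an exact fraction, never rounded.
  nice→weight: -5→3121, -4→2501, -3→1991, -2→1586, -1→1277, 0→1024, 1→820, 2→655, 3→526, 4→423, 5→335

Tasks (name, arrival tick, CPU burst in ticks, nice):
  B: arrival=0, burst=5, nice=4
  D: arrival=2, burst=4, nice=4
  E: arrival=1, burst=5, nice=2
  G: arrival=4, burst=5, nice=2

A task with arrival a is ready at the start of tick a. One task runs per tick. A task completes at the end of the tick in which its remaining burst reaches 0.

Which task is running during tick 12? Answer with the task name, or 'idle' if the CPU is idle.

running at tick 12 = B

t=0: vr[B=0] → run B
t=1: vr[B=1024/423 E=1024/423] → run B
t=2: vr[B=2048/423 D=1024/423 E=1024/423] → run D
t=3: vr[B=2048/423 D=2048/423 E=1024/423] → run E
t=4: vr[B=2048/423 D=2048/423 E=1103872/277065 G=1103872/277065] → run E
t=5: vr[B=2048/423 D=2048/423 E=1537024/277065 G=1103872/277065] → run G
t=6: vr[B=2048/423 D=2048/423 E=1537024/277065 G=1537024/277065] → run B
t=7: vr[B=1024/141 D=2048/423 E=1537024/277065 G=1537024/277065] → run D
t=8: vr[B=1024/141 D=1024/141 E=1537024/277065 G=1537024/277065] → run E
t=9: vr[B=1024/141 D=1024/141 E=1970176/277065 G=1537024/277065] → run G
t=10: vr[B=1024/141 D=1024/141 E=1970176/277065 G=1970176/277065] → run E
t=11: vr[B=1024/141 D=1024/141 E=2403328/277065 G=1970176/277065] → run G
t=12: vr[B=1024/141 D=1024/141 E=2403328/277065 G=2403328/277065] → run B
t=13: vr[B=4096/423 D=1024/141 E=2403328/277065 G=2403328/277065] → run D
t=14: vr[B=4096/423 D=4096/423 E=2403328/277065 G=2403328/277065] → run E
t=15: vr[B=4096/423 D=4096/423 G=2403328/277065] → run G
t=16: vr[B=4096/423 D=4096/423 G=567296/55413] → run B
t=17: vr[D=4096/423 G=567296/55413] → run D
t=18: vr[G=567296/55413] → run G
t=19: (idle)
t=20: (idle)
t=21: (idle)
t=22: (idle)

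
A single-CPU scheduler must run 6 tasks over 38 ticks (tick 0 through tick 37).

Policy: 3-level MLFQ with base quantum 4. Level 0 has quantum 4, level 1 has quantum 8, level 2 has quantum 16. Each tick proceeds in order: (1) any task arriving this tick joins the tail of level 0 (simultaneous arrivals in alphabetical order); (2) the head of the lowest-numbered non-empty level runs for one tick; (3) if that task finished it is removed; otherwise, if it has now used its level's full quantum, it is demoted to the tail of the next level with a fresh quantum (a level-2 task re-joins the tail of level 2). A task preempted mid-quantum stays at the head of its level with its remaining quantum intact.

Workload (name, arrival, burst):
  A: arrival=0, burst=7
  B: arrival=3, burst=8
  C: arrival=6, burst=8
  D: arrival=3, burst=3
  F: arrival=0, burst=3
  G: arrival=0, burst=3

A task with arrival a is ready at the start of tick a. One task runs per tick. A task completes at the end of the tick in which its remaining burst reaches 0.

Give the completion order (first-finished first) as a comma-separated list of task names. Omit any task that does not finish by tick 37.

completion order = F, G, D, A, B, C

t=0: L0/L1/L2 = AFG/-/- → run A
t=1: L0/L1/L2 = AFG/-/- → run A
t=2: L0/L1/L2 = AFG/-/- → run A
t=3: L0/L1/L2 = AFGBD/-/- → run A
t=4: L0/L1/L2 = FGBD/A/- → run F
t=5: L0/L1/L2 = FGBD/A/- → run F
t=6: L0/L1/L2 = FGBDC/A/- → run F
t=7: L0/L1/L2 = GBDC/A/- → run G
t=8: L0/L1/L2 = GBDC/A/- → run G
t=9: L0/L1/L2 = GBDC/A/- → run G
t=10: L0/L1/L2 = BDC/A/- → run B
t=11: L0/L1/L2 = BDC/A/- → run B
t=12: L0/L1/L2 = BDC/A/- → run B
t=13: L0/L1/L2 = BDC/A/- → run B
t=14: L0/L1/L2 = DC/AB/- → run D
t=15: L0/L1/L2 = DC/AB/- → run D
t=16: L0/L1/L2 = DC/AB/- → run D
t=17: L0/L1/L2 = C/AB/- → run C
t=18: L0/L1/L2 = C/AB/- → run C
t=19: L0/L1/L2 = C/AB/- → run C
t=20: L0/L1/L2 = C/AB/- → run C
t=21: L0/L1/L2 = -/ABC/- → run A
t=22: L0/L1/L2 = -/ABC/- → run A
t=23: L0/L1/L2 = -/ABC/- → run A
t=24: L0/L1/L2 = -/BC/- → run B
t=25: L0/L1/L2 = -/BC/- → run B
t=26: L0/L1/L2 = -/BC/- → run B
t=27: L0/L1/L2 = -/BC/- → run B
t=28: L0/L1/L2 = -/C/- → run C
t=29: L0/L1/L2 = -/C/- → run C
t=30: L0/L1/L2 = -/C/- → run C
t=31: L0/L1/L2 = -/C/- → run C
t=32: (idle)
t=33: (idle)
t=34: (idle)
t=35: (idle)
t=36: (idle)
t=37: (idle)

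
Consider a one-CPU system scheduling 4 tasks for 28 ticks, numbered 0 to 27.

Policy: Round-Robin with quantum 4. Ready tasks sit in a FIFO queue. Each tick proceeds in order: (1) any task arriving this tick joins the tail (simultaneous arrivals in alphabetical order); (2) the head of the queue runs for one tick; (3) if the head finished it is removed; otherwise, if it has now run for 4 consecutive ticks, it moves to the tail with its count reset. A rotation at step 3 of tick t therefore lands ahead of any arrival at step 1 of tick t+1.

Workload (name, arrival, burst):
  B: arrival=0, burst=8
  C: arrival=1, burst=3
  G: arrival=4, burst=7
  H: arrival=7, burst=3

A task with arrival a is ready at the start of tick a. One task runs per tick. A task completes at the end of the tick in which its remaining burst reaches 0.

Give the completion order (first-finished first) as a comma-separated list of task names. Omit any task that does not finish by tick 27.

completion order = C, B, H, G

t=0: queue=[B] q_used=0 → run B
t=1: queue=[B,C] q_used=1 → run B
t=2: queue=[B,C] q_used=2 → run B
t=3: queue=[B,C] q_used=3 → run B
t=4: queue=[C,B,G] q_used=0 → run C
t=5: queue=[C,B,G] q_used=1 → run C
t=6: queue=[C,B,G] q_used=2 → run C
t=7: queue=[B,G,H] q_used=0 → run B
t=8: queue=[B,G,H] q_used=1 → run B
t=9: queue=[B,G,H] q_used=2 → run B
t=10: queue=[B,G,H] q_used=3 → run B
t=11: queue=[G,H] q_used=0 → run G
t=12: queue=[G,H] q_used=1 → run G
t=13: queue=[G,H] q_used=2 → run G
t=14: queue=[G,H] q_used=3 → run G
t=15: queue=[H,G] q_used=0 → run H
t=16: queue=[H,G] q_used=1 → run H
t=17: queue=[H,G] q_used=2 → run H
t=18: queue=[G] q_used=0 → run G
t=19: queue=[G] q_used=1 → run G
t=20: queue=[G] q_used=2 → run G
t=21: (idle)
t=22: (idle)
t=23: (idle)
t=24: (idle)
t=25: (idle)
t=26: (idle)
t=27: (idle)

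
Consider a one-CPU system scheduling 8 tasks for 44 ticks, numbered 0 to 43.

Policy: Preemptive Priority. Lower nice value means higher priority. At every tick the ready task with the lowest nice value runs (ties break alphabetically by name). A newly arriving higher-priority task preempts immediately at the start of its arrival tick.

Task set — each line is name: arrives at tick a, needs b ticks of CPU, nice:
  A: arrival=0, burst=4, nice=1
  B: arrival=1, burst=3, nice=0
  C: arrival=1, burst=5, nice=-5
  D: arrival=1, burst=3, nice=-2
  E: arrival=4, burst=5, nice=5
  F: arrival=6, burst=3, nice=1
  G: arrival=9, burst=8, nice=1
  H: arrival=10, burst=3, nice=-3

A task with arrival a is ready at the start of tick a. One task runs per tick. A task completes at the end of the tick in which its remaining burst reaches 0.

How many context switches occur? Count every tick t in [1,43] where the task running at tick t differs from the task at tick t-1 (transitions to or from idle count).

t=0: ready={A} → run A
t=1: ready={A,B,C,D} → run C
t=2: ready={A,B,C,D} → run C
t=3: ready={A,B,C,D} → run C
t=4: ready={A,B,C,D,E} → run C
t=5: ready={A,B,C,D,E} → run C
t=6: ready={A,B,D,E,F} → run D
t=7: ready={A,B,D,E,F} → run D
t=8: ready={A,B,D,E,F} → run D
t=9: ready={A,B,E,F,G} → run B
t=10: ready={A,B,E,F,G,H} → run H
t=11: ready={A,B,E,F,G,H} → run H
t=12: ready={A,B,E,F,G,H} → run H
t=13: ready={A,B,E,F,G} → run B
t=14: ready={A,B,E,F,G} → run B
t=15: ready={A,E,F,G} → run A
t=16: ready={A,E,F,G} → run A
t=17: ready={A,E,F,G} → run A
t=18: ready={E,F,G} → run F
t=19: ready={E,F,G} → run F
t=20: ready={E,F,G} → run F
t=21: ready={E,G} → run G
t=22: ready={E,G} → run G
t=23: ready={E,G} → run G
t=24: ready={E,G} → run G
t=25: ready={E,G} → run G
t=26: ready={E,G} → run G
t=27: ready={E,G} → run G
t=28: ready={E,G} → run G
t=29: ready={E} → run E
t=30: ready={E} → run E
t=31: ready={E} → run E
t=32: ready={E} → run E
t=33: ready={E} → run E
t=34: (idle)
t=35: (idle)
t=36: (idle)
t=37: (idle)
t=38: (idle)
t=39: (idle)
t=40: (idle)
t=41: (idle)
t=42: (idle)
t=43: (idle)

context switches = 10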